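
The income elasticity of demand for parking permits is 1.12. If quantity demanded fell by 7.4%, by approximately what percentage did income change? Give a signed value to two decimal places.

%ΔQ ≈ E × %ΔI ⇒ %ΔI = %ΔQ / E = (-7.4%)/(1.12) ≈ -6.61%.

-6.61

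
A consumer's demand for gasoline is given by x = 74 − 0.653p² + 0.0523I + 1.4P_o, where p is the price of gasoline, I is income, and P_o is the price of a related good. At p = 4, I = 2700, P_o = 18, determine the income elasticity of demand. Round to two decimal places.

0.61

Evaluating quantity at (p, I, P_o) gives x = 74 − 0.653(4)² + 0.0523(2700) + 1.4(18) = 74 − 10.448 + 141.21 + 25.2 = 229.962.
∂x/∂I = +0.0523, so E_I = 0.0523·(2700/229.962) ≈ 0.61.
E_I ∈ (0,1): normal good (necessity).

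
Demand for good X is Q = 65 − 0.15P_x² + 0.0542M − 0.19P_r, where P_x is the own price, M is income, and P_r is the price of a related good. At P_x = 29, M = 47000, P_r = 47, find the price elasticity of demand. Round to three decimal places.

-0.102

At the given point, Q = 65 − 0.15(29)² + 0.0542(47000) − 0.19(47) = 65 − 126.15 + 2547.4 − 8.93 = 2477.32.
∂Q/∂P_x = −2·0.15·P_x = -8.7, so E_p = -8.7·(29/2477.32) ≈ -0.102.
|E_p| < 1: demand is inelastic.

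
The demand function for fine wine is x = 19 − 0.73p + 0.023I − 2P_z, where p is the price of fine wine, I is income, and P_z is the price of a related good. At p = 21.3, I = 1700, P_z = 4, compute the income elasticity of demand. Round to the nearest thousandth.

Evaluating quantity at (p, I, P_z) gives x = 19 − 0.73(21.3) + 0.023(1700) − 2(4) = 19 − 15.549 + 39.1 − 8 = 34.551.
∂x/∂I = +0.023, so E_I = 0.023·(1700/34.551) ≈ 1.132.
E_I > 1: normal good (luxury).

1.132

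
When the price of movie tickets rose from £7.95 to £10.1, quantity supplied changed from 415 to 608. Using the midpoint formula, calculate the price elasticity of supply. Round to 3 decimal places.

1.584

%ΔQ = (608 − 415)/[(415 + 608)/2] = 193/511.5 ≈ 0.3773.
%Δp = (10.1 − 7.95)/[(7.95 + 10.1)/2] = 2.15/9.025 ≈ 0.2382.
Arc elasticity E = %ΔQ/%Δp ≈ 0.3773/0.2382 ≈ 1.584.
|E| > 1: supply is elastic over this range.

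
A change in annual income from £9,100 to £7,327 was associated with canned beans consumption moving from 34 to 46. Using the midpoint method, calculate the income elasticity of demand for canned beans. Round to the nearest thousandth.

-1.390

%ΔQ = (46 − 34)/[(34+46)/2] = 12/40 ≈ 0.3000.
%ΔY = (7,327 − 9,100)/[(9,100+7,327)/2] = -1773/8213.5 ≈ -0.2159.
E_I = %ΔQ/%ΔY ≈ -1.390.
E_I < 0: inferior good.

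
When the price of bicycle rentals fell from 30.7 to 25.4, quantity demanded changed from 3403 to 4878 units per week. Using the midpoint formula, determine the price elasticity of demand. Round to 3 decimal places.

%ΔQ = (4878 − 3403)/[(3403 + 4878)/2] = 1475/4140.5 ≈ 0.3562.
%Δp = (25.4 − 30.7)/[(30.7 + 25.4)/2] = -5.3/28.05 ≈ -0.1889.
Arc elasticity E = %ΔQ/%Δp ≈ 0.3562/-0.1889 ≈ -1.885.
|E| > 1: demand is elastic over this range.

-1.885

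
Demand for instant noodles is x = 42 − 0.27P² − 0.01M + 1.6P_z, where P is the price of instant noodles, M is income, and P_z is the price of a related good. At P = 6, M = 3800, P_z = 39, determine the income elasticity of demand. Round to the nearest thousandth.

At the given point, x = 42 − 0.27(6)² − 0.01(3800) + 1.6(39) = 42 − 9.72 − 38 + 62.4 = 56.68.
∂x/∂M = −0.01, so E_I = -0.01·(3800/56.68) ≈ -0.670.
E_I < 0: inferior good.

-0.670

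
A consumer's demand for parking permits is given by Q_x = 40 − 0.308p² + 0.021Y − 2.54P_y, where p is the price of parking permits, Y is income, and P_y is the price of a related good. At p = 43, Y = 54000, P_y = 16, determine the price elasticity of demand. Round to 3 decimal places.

-2.020

At the given point, Q_x = 40 − 0.308(43)² + 0.021(54000) − 2.54(16) = 40 − 569.492 + 1134 − 40.64 = 563.868.
∂Q_x/∂p = −2·0.308·p = -26.488, so E_p = -26.488·(43/563.868) ≈ -2.020.
|E_p| > 1: demand is elastic.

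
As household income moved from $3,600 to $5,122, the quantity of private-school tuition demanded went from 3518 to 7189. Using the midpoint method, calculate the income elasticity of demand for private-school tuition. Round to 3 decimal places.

%ΔQ = (7189 − 3518)/[(3518+7189)/2] = 3671/5353.5 ≈ 0.6857.
%ΔM = (5,122 − 3,600)/[(3,600+5,122)/2] = 1522/4361 ≈ 0.3490.
E_I = %ΔQ/%ΔM ≈ 1.965.
E_I > 1: normal good (luxury).

1.965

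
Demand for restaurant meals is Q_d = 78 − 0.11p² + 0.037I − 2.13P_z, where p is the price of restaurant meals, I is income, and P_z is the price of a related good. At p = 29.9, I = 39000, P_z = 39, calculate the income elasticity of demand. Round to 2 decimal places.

1.08

Evaluating quantity at (p, I, P_z) gives Q_d = 78 − 0.11(29.9)² + 0.037(39000) − 2.13(39) = 78 − 98.3411 + 1443 − 83.07 = 1339.5889.
∂Q_d/∂I = +0.037, so E_I = 0.037·(39000/1339.5889) ≈ 1.08.
E_I > 1: normal good (luxury).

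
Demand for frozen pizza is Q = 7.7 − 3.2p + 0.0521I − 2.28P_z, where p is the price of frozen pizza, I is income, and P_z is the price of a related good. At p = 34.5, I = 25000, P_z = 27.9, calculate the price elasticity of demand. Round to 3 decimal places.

-0.097

Evaluating quantity at (p, I, P_z) gives Q = 7.7 − 3.2(34.5) + 0.0521(25000) − 2.28(27.9) = 7.7 − 110.4 + 1302.5 − 63.612 = 1136.188.
∂Q/∂p = −3.2, so E_p = (−3.2)·(34.5/1136.188) ≈ -0.097.
|E_p| < 1: demand is inelastic.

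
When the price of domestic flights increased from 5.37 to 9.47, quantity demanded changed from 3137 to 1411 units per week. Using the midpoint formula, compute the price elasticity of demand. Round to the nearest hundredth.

%Δq = (1411 − 3137)/[(3137 + 1411)/2] = -1726/2274 ≈ -0.7590.
%Δp = (9.47 − 5.37)/[(5.37 + 9.47)/2] = 4.1/7.42 ≈ 0.5526.
Arc elasticity E = %Δq/%Δp ≈ -0.7590/0.5526 ≈ -1.37.
|E| > 1: demand is elastic over this range.

-1.37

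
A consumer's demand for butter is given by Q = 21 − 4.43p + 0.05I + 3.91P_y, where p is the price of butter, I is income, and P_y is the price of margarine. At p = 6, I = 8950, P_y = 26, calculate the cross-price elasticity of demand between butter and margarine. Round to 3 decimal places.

0.187

First evaluate Q: 21 − 4.43(6) + 0.05(8950) + 3.91(26) = 21 − 26.58 + 447.5 + 101.66 = 543.58.
∂Q/∂P_y = +3.91, so E_xy = 3.91·(26/543.58) ≈ 0.187.
E_xy > 0: the goods are substitutes.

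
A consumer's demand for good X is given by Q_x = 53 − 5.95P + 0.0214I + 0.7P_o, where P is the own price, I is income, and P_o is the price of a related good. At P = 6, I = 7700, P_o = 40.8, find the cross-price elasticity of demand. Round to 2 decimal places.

Substituting, Q_x = 53 − 5.95(6) + 0.0214(7700) + 0.7(40.8) = 53 − 35.7 + 164.78 + 28.56 = 210.64.
∂Q_x/∂P_o = +0.7, so E_xy = 0.7·(40.8/210.64) ≈ 0.14.
E_xy > 0: the goods are substitutes.

0.14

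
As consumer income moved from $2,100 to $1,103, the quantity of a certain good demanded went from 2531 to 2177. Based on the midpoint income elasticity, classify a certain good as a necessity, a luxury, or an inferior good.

%ΔQ = (2177 − 2531)/[(2531+2177)/2] = -354/2354 ≈ -0.1504.
%ΔM = (1,103 − 2,100)/[(2,100+1,103)/2] = -997/1601.5 ≈ -0.6225.
E_I = %ΔQ/%ΔM ≈ 0.242.
E_I ∈ (0,1): normal good (necessity).

necessity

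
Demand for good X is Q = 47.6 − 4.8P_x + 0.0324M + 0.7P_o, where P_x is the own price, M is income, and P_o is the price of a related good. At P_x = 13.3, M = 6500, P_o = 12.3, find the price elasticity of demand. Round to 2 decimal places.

Q = 47.6 − 4.8(13.3) + 0.0324(6500) + 0.7(12.3) = 47.6 − 63.84 + 210.6 + 8.61 = 202.97.
∂Q/∂P_x = −4.8, so E_p = (−4.8)·(13.3/202.97) ≈ -0.31.
|E_p| < 1: demand is inelastic.

-0.31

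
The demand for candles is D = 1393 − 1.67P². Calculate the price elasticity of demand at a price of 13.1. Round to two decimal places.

At P = 13.1, D = 1106.4113.
dD/dP = −2·1.67·P = −43.754.
Point elasticity E = (dD/dP)·(P/D) = -43.754 × 13.1/1106.4113 ≈ -0.52.
|E| < 1, so demand is inelastic at this price.

-0.52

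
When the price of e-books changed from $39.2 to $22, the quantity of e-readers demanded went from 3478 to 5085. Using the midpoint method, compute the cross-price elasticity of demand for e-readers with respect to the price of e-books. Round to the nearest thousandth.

%ΔQ_x = (5085 − 3478)/[(3478+5085)/2] = 1607/4281.5 ≈ 0.3753.
%ΔP_y = (22 − 39.2)/[(39.2+22)/2] ≈ -0.5621.
E_xy = 0.3753/-0.5621 ≈ -0.668.
E_xy < 0, so e-readers and e-books are complements.

-0.668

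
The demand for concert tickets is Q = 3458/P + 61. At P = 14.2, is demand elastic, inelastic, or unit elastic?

At P = 14.2, Q = 304.5211.
dQ/dP = −3458/P² = −17.1494.
Point elasticity E = (dQ/dP)·(P/Q) = -17.1494 × 14.2/304.5211 ≈ -0.800.
|E| ≈ 0.800 < 1, so demand is inelastic.

inelastic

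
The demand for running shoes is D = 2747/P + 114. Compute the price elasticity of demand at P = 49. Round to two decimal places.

At P = 49, D = 170.0612.
dD/dP = −2747/P² = −1.1441.
Point elasticity E = (dD/dP)·(P/D) = -1.1441 × 49/170.0612 ≈ -0.33.
|E| < 1, so demand is inelastic at this price.

-0.33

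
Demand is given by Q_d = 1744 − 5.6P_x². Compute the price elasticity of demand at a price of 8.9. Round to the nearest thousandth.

-0.682

At P_x = 8.9, Q_d = 1300.424.
dQ_d/dP_x = −2·5.6·P_x = −99.68.
Point elasticity E = (dQ_d/dP_x)·(P_x/Q_d) = -99.68 × 8.9/1300.424 ≈ -0.682.
|E| < 1, so demand is inelastic at this price.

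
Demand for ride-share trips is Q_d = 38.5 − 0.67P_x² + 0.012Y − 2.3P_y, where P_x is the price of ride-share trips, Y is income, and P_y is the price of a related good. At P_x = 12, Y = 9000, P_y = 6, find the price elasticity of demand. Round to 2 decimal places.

-5.33

First evaluate Q_d: 38.5 − 0.67(12)² + 0.012(9000) − 2.3(6) = 38.5 − 96.48 + 108 − 13.8 = 36.22.
∂Q_d/∂P_x = −2·0.67·P_x = -16.08, so E_p = -16.08·(12/36.22) ≈ -5.33.
|E_p| > 1: demand is elastic.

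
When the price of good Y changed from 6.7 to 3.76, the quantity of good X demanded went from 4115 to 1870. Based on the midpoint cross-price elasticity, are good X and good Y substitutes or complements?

substitutes

%ΔQ_x = (1870 − 4115)/[(4115+1870)/2] = -2245/2992.5 ≈ -0.7502.
%ΔP_y = (3.76 − 6.7)/[(6.7+3.76)/2] ≈ -0.5621.
E_xy = -0.7502/-0.5621 ≈ 1.335.
E_xy > 0, so the goods are substitutes.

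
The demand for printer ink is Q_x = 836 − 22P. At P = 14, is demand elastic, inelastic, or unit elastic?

inelastic

At P = 14, Q_x = 528.
dQ_x/dP = −22.
Point elasticity E = (dQ_x/dP)·(P/Q_x) = -22 × 14/528 ≈ -0.583.
|E| ≈ 0.583 < 1, so demand is inelastic.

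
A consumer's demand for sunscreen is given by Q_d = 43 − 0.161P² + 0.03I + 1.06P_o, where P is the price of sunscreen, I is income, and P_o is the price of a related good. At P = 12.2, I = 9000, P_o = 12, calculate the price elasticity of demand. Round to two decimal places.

-0.16

Substituting, Q_d = 43 − 0.161(12.2)² + 0.03(9000) + 1.06(12) = 43 − 23.9632 + 270 + 12.72 = 301.7568.
∂Q_d/∂P = −2·0.161·P = -3.9284, so E_p = -3.9284·(12.2/301.7568) ≈ -0.16.
|E_p| < 1: demand is inelastic.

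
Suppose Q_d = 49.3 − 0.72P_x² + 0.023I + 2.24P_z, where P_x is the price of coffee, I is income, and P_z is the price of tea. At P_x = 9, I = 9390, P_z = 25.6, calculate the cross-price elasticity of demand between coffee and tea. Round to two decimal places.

Evaluating quantity at (P_x, I, P_z) gives Q_d = 49.3 − 0.72(9)² + 0.023(9390) + 2.24(25.6) = 49.3 − 58.32 + 215.97 + 57.344 = 264.294.
∂Q_d/∂P_z = +2.24, so E_xy = 2.24·(25.6/264.294) ≈ 0.22.
E_xy > 0: the goods are substitutes.

0.22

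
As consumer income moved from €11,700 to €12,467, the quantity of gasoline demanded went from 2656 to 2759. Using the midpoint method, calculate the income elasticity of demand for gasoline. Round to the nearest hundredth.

%ΔQ = (2759 − 2656)/[(2656+2759)/2] = 103/2707.5 ≈ 0.0380.
%ΔM = (12,467 − 11,700)/[(11,700+12,467)/2] = 767/12083.5 ≈ 0.0635.
E_I = %ΔQ/%ΔM ≈ 0.60.
E_I ∈ (0,1): normal good (necessity).

0.60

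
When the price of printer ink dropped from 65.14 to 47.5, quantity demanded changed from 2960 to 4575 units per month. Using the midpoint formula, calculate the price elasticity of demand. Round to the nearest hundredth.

%Δq = (4575 − 2960)/[(2960 + 4575)/2] = 1615/3767.5 ≈ 0.4287.
%Δp = (47.5 − 65.14)/[(65.14 + 47.5)/2] = -17.64/56.32 ≈ -0.3132.
Arc elasticity E = %Δq/%Δp ≈ 0.4287/-0.3132 ≈ -1.37.
|E| > 1: demand is elastic over this range.

-1.37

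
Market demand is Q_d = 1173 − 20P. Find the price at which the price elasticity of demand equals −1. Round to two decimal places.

For linear demand Q_d = a − bP, E = −bP/(a − bP). |E| = 1 ⇒ bP = a − bP ⇒ P = a/(2b).
P = 1173/(2·20) ≈ 29.33.

29.33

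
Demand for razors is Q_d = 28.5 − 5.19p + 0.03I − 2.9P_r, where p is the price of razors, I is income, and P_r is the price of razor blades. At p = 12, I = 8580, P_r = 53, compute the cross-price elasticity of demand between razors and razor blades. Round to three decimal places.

Substituting, Q_d = 28.5 − 5.19(12) + 0.03(8580) − 2.9(53) = 28.5 − 62.28 + 257.4 − 153.7 = 69.92.
∂Q_d/∂P_r = −2.9, so E_xy = -2.9·(53/69.92) ≈ -2.198.
E_xy < 0: the goods are complements.

-2.198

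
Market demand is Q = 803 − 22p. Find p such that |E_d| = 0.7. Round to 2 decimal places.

Set −bp/(a − bp) = −0.7 ⇒ bp = 0.7(a − bp) ⇒ bp(1+0.7) = 0.7·a.
p = 0.7·803/(22·1.7) ≈ 15.03.

15.03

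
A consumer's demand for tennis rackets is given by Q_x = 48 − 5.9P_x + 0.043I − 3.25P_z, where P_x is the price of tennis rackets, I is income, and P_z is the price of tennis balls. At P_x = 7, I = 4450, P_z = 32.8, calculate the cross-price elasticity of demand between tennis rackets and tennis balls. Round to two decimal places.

First evaluate Q_x: 48 − 5.9(7) + 0.043(4450) − 3.25(32.8) = 48 − 41.3 + 191.35 − 106.6 = 91.45.
∂Q_x/∂P_z = −3.25, so E_xy = -3.25·(32.8/91.45) ≈ -1.17.
E_xy < 0: the goods are complements.

-1.17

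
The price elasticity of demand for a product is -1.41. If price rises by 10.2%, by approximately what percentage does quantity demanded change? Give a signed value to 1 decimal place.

-14.4

%ΔQ ≈ E × %ΔP = (-1.41) × (10.2%) ≈ -14.4%.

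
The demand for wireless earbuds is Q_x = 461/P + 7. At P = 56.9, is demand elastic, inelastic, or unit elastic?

inelastic

At P = 56.9, Q_x = 15.1019.
dQ_x/dP = −461/P² = −0.1424.
Point elasticity E = (dQ_x/dP)·(P/Q_x) = -0.1424 × 56.9/15.1019 ≈ -0.536.
|E| ≈ 0.536 < 1, so demand is inelastic.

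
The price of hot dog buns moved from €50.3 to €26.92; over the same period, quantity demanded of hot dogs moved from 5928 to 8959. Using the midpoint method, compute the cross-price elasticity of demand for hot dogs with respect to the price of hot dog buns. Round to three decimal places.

%ΔQ_x = (8959 − 5928)/[(5928+8959)/2] = 3031/7443.5 ≈ 0.4072.
%ΔP_y = (26.92 − 50.3)/[(50.3+26.92)/2] ≈ -0.6055.
E_xy = 0.4072/-0.6055 ≈ -0.672.
E_xy < 0, so hot dogs and hot dog buns are complements.

-0.672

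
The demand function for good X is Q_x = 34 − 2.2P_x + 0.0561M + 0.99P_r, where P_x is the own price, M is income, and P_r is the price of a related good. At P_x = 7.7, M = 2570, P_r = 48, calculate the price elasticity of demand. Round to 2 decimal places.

-0.08

Substituting, Q_x = 34 − 2.2(7.7) + 0.0561(2570) + 0.99(48) = 34 − 16.94 + 144.177 + 47.52 = 208.757.
∂Q_x/∂P_x = −2.2, so E_p = (−2.2)·(7.7/208.757) ≈ -0.08.
|E_p| < 1: demand is inelastic.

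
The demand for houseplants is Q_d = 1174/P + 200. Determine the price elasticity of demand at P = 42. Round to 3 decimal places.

At P = 42, Q_d = 227.9524.
dQ_d/dP = −1174/P² = −0.6655.
Point elasticity E = (dQ_d/dP)·(P/Q_d) = -0.6655 × 42/227.9524 ≈ -0.123.
|E| < 1, so demand is inelastic at this price.

-0.123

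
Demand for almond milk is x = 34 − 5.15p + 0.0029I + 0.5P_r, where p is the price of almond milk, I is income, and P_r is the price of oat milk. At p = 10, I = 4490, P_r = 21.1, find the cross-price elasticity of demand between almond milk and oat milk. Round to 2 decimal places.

1.74

Evaluating quantity at (p, I, P_r) gives x = 34 − 5.15(10) + 0.0029(4490) + 0.5(21.1) = 34 − 51.5 + 13.021 + 10.55 = 6.071.
∂x/∂P_r = +0.5, so E_xy = 0.5·(21.1/6.071) ≈ 1.74.
E_xy > 0: the goods are substitutes.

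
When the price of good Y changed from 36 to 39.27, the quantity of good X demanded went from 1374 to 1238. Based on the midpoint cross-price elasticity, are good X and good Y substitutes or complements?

complements

%ΔQ_x = (1238 − 1374)/[(1374+1238)/2] = -136/1306 ≈ -0.1041.
%ΔP_y = (39.27 − 36)/[(36+39.27)/2] ≈ 0.0869.
E_xy = -0.1041/0.0869 ≈ -1.199.
E_xy < 0, so the goods are complements.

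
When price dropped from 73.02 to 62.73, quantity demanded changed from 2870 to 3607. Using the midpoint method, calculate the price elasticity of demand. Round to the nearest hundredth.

%ΔQ = (3607 − 2870)/[(2870 + 3607)/2] = 737/3238.5 ≈ 0.2276.
%ΔP = (62.73 − 73.02)/[(73.02 + 62.73)/2] = -10.29/67.875 ≈ -0.1516.
Arc elasticity E = %ΔQ/%ΔP ≈ 0.2276/-0.1516 ≈ -1.50.
|E| > 1: demand is elastic over this range.

-1.50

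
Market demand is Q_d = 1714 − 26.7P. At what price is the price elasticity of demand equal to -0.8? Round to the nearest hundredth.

Set −bP/(a − bP) = −0.8 ⇒ bP = 0.8(a − bP) ⇒ bP(1+0.8) = 0.8·a.
P = 0.8·1714/(26.7·1.8) ≈ 28.53.

28.53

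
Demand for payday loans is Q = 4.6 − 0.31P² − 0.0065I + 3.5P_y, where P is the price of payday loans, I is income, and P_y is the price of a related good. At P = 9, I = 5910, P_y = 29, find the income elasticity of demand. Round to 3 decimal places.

-0.902

Evaluating quantity at (P, I, P_y) gives Q = 4.6 − 0.31(9)² − 0.0065(5910) + 3.5(29) = 4.6 − 25.11 − 38.415 + 101.5 = 42.575.
∂Q/∂I = −0.0065, so E_I = -0.0065·(5910/42.575) ≈ -0.902.
E_I < 0: inferior good.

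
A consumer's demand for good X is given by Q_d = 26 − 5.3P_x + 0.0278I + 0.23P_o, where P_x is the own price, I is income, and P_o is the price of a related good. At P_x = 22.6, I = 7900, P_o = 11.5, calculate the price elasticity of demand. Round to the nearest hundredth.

-0.93

Evaluating quantity at (P_x, I, P_o) gives Q_d = 26 − 5.3(22.6) + 0.0278(7900) + 0.23(11.5) = 26 − 119.78 + 219.62 + 2.645 = 128.485.
∂Q_d/∂P_x = −5.3, so E_p = (−5.3)·(22.6/128.485) ≈ -0.93.
|E_p| < 1: demand is inelastic.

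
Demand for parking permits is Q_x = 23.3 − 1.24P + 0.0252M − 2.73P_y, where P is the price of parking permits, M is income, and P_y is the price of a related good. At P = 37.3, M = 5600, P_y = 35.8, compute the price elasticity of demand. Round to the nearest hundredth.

At the given point, Q_x = 23.3 − 1.24(37.3) + 0.0252(5600) − 2.73(35.8) = 23.3 − 46.252 + 141.12 − 97.734 = 20.434.
∂Q_x/∂P = −1.24, so E_p = (−1.24)·(37.3/20.434) ≈ -2.26.
|E_p| > 1: demand is elastic.

-2.26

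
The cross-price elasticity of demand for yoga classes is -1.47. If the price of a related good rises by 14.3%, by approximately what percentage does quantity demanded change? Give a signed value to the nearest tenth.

-21.0

%ΔQ ≈ E × %ΔP_y = (-1.47) × (14.3%) ≈ -21.0%.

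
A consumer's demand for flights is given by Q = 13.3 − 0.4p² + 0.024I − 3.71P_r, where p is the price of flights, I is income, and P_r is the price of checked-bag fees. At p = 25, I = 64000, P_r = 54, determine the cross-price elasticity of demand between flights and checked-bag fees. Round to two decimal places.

-0.18

Q = 13.3 − 0.4(25)² + 0.024(64000) − 3.71(54) = 13.3 − 250 + 1536 − 200.34 = 1098.96.
∂Q/∂P_r = −3.71, so E_xy = -3.71·(54/1098.96) ≈ -0.18.
E_xy < 0: the goods are complements.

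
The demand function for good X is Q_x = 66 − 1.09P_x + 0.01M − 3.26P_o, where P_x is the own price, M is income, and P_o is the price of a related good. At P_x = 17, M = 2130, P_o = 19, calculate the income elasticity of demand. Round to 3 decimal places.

3.119

At the given point, Q_x = 66 − 1.09(17) + 0.01(2130) − 3.26(19) = 66 − 18.53 + 21.3 − 61.94 = 6.83.
∂Q_x/∂M = +0.01, so E_I = 0.01·(2130/6.83) ≈ 3.119.
E_I > 1: normal good (luxury).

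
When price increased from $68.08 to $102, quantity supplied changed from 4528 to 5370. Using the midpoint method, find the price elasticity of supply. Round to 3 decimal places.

%ΔQ = (5370 − 4528)/[(4528 + 5370)/2] = 842/4949 ≈ 0.1701.
%Δp = (102 − 68.08)/[(68.08 + 102)/2] = 33.92/85.04 ≈ 0.3989.
Arc elasticity E = %ΔQ/%Δp ≈ 0.1701/0.3989 ≈ 0.427.
|E| < 1: supply is inelastic over this range.

0.427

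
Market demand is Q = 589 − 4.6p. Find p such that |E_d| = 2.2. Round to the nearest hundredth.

Set −bp/(a − bp) = −2.2 ⇒ bp = 2.2(a − bp) ⇒ bp(1+2.2) = 2.2·a.
p = 2.2·589/(4.6·3.2) ≈ 88.03.

88.03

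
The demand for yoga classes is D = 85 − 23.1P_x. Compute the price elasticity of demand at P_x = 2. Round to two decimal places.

At P_x = 2, D = 38.8.
dD/dP_x = −23.1.
Point elasticity E = (dD/dP_x)·(P_x/D) = -23.1 × 2/38.8 ≈ -1.19.
|E| > 1, so demand is elastic at this price.

-1.19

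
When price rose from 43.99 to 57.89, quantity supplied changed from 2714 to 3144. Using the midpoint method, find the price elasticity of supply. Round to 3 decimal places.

%ΔQ = (3144 − 2714)/[(2714 + 3144)/2] = 430/2929 ≈ 0.1468.
%Δp = (57.89 − 43.99)/[(43.99 + 57.89)/2] = 13.9/50.94 ≈ 0.2729.
Arc elasticity E = %ΔQ/%Δp ≈ 0.1468/0.2729 ≈ 0.538.
|E| < 1: supply is inelastic over this range.

0.538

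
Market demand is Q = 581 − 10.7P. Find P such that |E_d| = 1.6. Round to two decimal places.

Set −bP/(a − bP) = −1.6 ⇒ bP = 1.6(a − bP) ⇒ bP(1+1.6) = 1.6·a.
P = 1.6·581/(10.7·2.6) ≈ 33.41.

33.41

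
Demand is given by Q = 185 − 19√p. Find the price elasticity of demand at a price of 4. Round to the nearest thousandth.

-0.129

At p = 4, Q = 147.
dQ/dp = −19/(2√p) = −19/(2·2).
Point elasticity E = (dQ/dp)·(p/Q) = -4.75 × 4/147 ≈ -0.129.
|E| < 1, so demand is inelastic at this price.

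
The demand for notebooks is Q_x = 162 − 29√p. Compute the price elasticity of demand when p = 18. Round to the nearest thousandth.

At p = 18, Q_x = 38.9634.
dQ_x/dp = −29/(2√p) = −29/(2·4.2426).
Point elasticity E = (dQ_x/dp)·(p/Q_x) = -3.4177 × 18/38.9634 ≈ -1.579.
|E| > 1, so demand is elastic at this price.

-1.579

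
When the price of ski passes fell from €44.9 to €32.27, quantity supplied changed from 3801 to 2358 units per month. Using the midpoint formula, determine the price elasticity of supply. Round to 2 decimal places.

%Δq = (2358 − 3801)/[(3801 + 2358)/2] = -1443/3079.5 ≈ -0.4686.
%Δp = (32.27 − 44.9)/[(44.9 + 32.27)/2] = -12.63/38.585 ≈ -0.3273.
Arc elasticity E = %Δq/%Δp ≈ -0.4686/-0.3273 ≈ 1.43.
|E| > 1: supply is elastic over this range.

1.43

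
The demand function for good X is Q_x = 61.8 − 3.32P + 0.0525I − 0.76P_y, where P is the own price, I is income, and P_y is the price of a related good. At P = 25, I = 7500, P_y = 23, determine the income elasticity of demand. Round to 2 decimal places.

Substituting, Q_x = 61.8 − 3.32(25) + 0.0525(7500) − 0.76(23) = 61.8 − 83 + 393.75 − 17.48 = 355.07.
∂Q_x/∂I = +0.0525, so E_I = 0.0525·(7500/355.07) ≈ 1.11.
E_I > 1: normal good (luxury).

1.11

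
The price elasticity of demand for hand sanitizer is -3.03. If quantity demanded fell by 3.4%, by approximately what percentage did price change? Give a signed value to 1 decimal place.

1.1

%ΔQ ≈ E × %ΔP ⇒ %ΔP = %ΔQ / E = (-3.4%)/(-3.03) ≈ 1.1%.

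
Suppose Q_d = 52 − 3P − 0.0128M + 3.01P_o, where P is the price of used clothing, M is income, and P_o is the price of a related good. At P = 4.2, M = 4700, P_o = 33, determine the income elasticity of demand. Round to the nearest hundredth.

Q_d = 52 − 3(4.2) − 0.0128(4700) + 3.01(33) = 52 − 12.6 − 60.16 + 99.33 = 78.57.
∂Q_d/∂M = −0.0128, so E_I = -0.0128·(4700/78.57) ≈ -0.77.
E_I < 0: inferior good.

-0.77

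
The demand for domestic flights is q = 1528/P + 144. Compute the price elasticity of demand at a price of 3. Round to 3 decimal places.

At P = 3, q = 653.3333.
dq/dP = −1528/P² = −169.7778.
Point elasticity E = (dq/dP)·(P/q) = -169.7778 × 3/653.3333 ≈ -0.780.
|E| < 1, so demand is inelastic at this price.

-0.780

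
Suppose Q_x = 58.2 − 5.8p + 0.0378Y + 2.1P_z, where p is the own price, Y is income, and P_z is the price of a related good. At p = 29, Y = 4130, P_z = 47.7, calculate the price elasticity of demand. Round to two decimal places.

-1.15

Evaluating quantity at (p, Y, P_z) gives Q_x = 58.2 − 5.8(29) + 0.0378(4130) + 2.1(47.7) = 58.2 − 168.2 + 156.114 + 100.17 = 146.284.
∂Q_x/∂p = −5.8, so E_p = (−5.8)·(29/146.284) ≈ -1.15.
|E_p| > 1: demand is elastic.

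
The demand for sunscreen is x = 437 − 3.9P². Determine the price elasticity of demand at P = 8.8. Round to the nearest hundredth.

-4.47

At P = 8.8, x = 134.984.
dx/dP = −2·3.9·P = −68.64.
Point elasticity E = (dx/dP)·(P/x) = -68.64 × 8.8/134.984 ≈ -4.47.
|E| > 1, so demand is elastic at this price.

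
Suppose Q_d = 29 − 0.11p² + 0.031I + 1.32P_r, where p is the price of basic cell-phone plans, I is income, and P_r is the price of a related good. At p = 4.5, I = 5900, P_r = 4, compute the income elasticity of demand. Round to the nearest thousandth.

0.851

Q_d = 29 − 0.11(4.5)² + 0.031(5900) + 1.32(4) = 29 − 2.2275 + 182.9 + 5.28 = 214.9525.
∂Q_d/∂I = +0.031, so E_I = 0.031·(5900/214.9525) ≈ 0.851.
E_I ∈ (0,1): normal good (necessity).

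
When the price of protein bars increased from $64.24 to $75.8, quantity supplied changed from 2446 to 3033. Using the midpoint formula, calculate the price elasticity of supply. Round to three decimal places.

%Δq = (3033 − 2446)/[(2446 + 3033)/2] = 587/2739.5 ≈ 0.2143.
%ΔP = (75.8 − 64.24)/[(64.24 + 75.8)/2] = 11.56/70.02 ≈ 0.1651.
Arc elasticity E = %Δq/%ΔP ≈ 0.2143/0.1651 ≈ 1.298.
|E| > 1: supply is elastic over this range.

1.298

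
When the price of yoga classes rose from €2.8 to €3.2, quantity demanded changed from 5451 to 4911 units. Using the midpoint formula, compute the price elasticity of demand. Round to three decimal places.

%Δq = (4911 − 5451)/[(5451 + 4911)/2] = -540/5181 ≈ -0.1042.
%Δp = (3.2 − 2.8)/[(2.8 + 3.2)/2] = 0.4/3 ≈ 0.1333.
Arc elasticity E = %Δq/%Δp ≈ -0.1042/0.1333 ≈ -0.782.
|E| < 1: demand is inelastic over this range.

-0.782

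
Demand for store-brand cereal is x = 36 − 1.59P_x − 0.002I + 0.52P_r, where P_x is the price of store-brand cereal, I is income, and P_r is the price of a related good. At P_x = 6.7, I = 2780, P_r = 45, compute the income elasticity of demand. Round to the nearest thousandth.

-0.129

First evaluate x: 36 − 1.59(6.7) − 0.002(2780) + 0.52(45) = 36 − 10.653 − 5.56 + 23.4 = 43.187.
∂x/∂I = −0.002, so E_I = -0.002·(2780/43.187) ≈ -0.129.
E_I < 0: inferior good.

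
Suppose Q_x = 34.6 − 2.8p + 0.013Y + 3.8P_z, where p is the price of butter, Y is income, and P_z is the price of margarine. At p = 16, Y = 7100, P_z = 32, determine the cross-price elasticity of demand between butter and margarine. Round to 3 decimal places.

0.597

Evaluating quantity at (p, Y, P_z) gives Q_x = 34.6 − 2.8(16) + 0.013(7100) + 3.8(32) = 34.6 − 44.8 + 92.3 + 121.6 = 203.7.
∂Q_x/∂P_z = +3.8, so E_xy = 3.8·(32/203.7) ≈ 0.597.
E_xy > 0: the goods are substitutes.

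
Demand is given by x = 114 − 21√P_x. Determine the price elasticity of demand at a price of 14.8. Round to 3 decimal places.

-1.216

At P_x = 14.8, x = 33.2114.
dx/dP_x = −21/(2√P_x) = −21/(2·3.8471).
Point elasticity E = (dx/dP_x)·(P_x/x) = -2.7293 × 14.8/33.2114 ≈ -1.216.
|E| > 1, so demand is elastic at this price.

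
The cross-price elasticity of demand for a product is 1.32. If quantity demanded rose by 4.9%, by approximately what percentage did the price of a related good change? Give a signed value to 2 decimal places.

%ΔQ ≈ E × %ΔP_y ⇒ %ΔP_y = %ΔQ / E = (4.9%)/(1.32) ≈ 3.71%.

3.71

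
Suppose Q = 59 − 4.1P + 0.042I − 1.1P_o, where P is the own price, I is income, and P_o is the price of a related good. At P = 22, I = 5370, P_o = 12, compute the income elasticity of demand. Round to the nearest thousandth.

1.245

At the given point, Q = 59 − 4.1(22) + 0.042(5370) − 1.1(12) = 59 − 90.2 + 225.54 − 13.2 = 181.14.
∂Q/∂I = +0.042, so E_I = 0.042·(5370/181.14) ≈ 1.245.
E_I > 1: normal good (luxury).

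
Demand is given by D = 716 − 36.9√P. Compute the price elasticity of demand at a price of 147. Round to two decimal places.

At P = 147, D = 268.6113.
dD/dP = −36.9/(2√P) = −36.9/(2·12.1244).
Point elasticity E = (dD/dP)·(P/D) = -1.5217 × 147/268.6113 ≈ -0.83.
|E| < 1, so demand is inelastic at this price.

-0.83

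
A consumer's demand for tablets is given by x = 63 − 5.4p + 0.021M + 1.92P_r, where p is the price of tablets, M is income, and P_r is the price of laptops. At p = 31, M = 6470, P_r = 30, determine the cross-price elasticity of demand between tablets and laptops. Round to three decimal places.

First evaluate x: 63 − 5.4(31) + 0.021(6470) + 1.92(30) = 63 − 167.4 + 135.87 + 57.6 = 89.07.
∂x/∂P_r = +1.92, so E_xy = 1.92·(30/89.07) ≈ 0.647.
E_xy > 0: the goods are substitutes.

0.647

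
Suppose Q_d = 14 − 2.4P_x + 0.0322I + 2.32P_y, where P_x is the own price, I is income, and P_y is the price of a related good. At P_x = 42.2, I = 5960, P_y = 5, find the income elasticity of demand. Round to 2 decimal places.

First evaluate Q_d: 14 − 2.4(42.2) + 0.0322(5960) + 2.32(5) = 14 − 101.28 + 191.912 + 11.6 = 116.232.
∂Q_d/∂I = +0.0322, so E_I = 0.0322·(5960/116.232) ≈ 1.65.
E_I > 1: normal good (luxury).

1.65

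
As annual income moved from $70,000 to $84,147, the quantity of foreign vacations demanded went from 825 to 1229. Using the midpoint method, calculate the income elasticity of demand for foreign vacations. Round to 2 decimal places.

%ΔQ = (1229 − 825)/[(825+1229)/2] = 404/1027 ≈ 0.3934.
%ΔY = (84,147 − 70,000)/[(70,000+84,147)/2] = 14147/77073.5 ≈ 0.1836.
E_I = %ΔQ/%ΔY ≈ 2.14.
E_I > 1: normal good (luxury).

2.14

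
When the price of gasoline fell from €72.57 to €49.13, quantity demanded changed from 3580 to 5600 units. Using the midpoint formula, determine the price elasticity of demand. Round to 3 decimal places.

-1.142

%Δq = (5600 − 3580)/[(3580 + 5600)/2] = 2020/4590 ≈ 0.4401.
%Δp = (49.13 − 72.57)/[(72.57 + 49.13)/2] = -23.44/60.85 ≈ -0.3852.
Arc elasticity E = %Δq/%Δp ≈ 0.4401/-0.3852 ≈ -1.142.
|E| > 1: demand is elastic over this range.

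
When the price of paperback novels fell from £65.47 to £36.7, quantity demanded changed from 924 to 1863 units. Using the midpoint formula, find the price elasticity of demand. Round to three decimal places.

-1.196

%ΔQ = (1863 − 924)/[(924 + 1863)/2] = 939/1393.5 ≈ 0.6738.
%Δp = (36.7 − 65.47)/[(65.47 + 36.7)/2] = -28.77/51.085 ≈ -0.5632.
Arc elasticity E = %ΔQ/%Δp ≈ 0.6738/-0.5632 ≈ -1.196.
|E| > 1: demand is elastic over this range.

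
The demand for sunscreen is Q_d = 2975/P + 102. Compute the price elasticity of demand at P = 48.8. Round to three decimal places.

At P = 48.8, Q_d = 162.9631.
dQ_d/dP = −2975/P² = −1.2492.
Point elasticity E = (dQ_d/dP)·(P/Q_d) = -1.2492 × 48.8/162.9631 ≈ -0.374.
|E| < 1, so demand is inelastic at this price.

-0.374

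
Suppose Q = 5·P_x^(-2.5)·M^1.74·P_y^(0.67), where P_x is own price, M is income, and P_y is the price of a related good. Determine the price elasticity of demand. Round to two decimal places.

For a Cobb–Douglas (constant-elasticity) form Q = A·P_x^α·…, the elasticity with respect to P_x equals the exponent α at every point.
Here the exponent on P_x is -2.5, so the price elasticity of demand is -2.50.

-2.50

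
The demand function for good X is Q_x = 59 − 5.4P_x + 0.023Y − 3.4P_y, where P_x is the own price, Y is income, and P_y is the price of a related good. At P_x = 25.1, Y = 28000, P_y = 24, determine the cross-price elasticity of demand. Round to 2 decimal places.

Evaluating quantity at (P_x, Y, P_y) gives Q_x = 59 − 5.4(25.1) + 0.023(28000) − 3.4(24) = 59 − 135.54 + 644 − 81.6 = 485.86.
∂Q_x/∂P_y = −3.4, so E_xy = -3.4·(24/485.86) ≈ -0.17.
E_xy < 0: the goods are complements.

-0.17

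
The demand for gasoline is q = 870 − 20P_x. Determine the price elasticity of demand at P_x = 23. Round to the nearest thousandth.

-1.122

At P_x = 23, q = 410.
dq/dP_x = −20.
Point elasticity E = (dq/dP_x)·(P_x/q) = -20 × 23/410 ≈ -1.122.
|E| > 1, so demand is elastic at this price.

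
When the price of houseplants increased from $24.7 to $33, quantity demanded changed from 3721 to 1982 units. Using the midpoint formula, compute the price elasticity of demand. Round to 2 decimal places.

-2.12

%ΔQ = (1982 − 3721)/[(3721 + 1982)/2] = -1739/2851.5 ≈ -0.6099.
%Δp = (33 − 24.7)/[(24.7 + 33)/2] = 8.3/28.85 ≈ 0.2877.
Arc elasticity E = %ΔQ/%Δp ≈ -0.6099/0.2877 ≈ -2.12.
|E| > 1: demand is elastic over this range.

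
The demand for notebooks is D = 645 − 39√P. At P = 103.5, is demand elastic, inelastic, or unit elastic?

inelastic

At P = 103.5, D = 248.2337.
dD/dP = −39/(2√P) = −39/(2·10.1735).
Point elasticity E = (dD/dP)·(P/D) = -1.9167 × 103.5/248.2337 ≈ -0.799.
|E| ≈ 0.799 < 1, so demand is inelastic.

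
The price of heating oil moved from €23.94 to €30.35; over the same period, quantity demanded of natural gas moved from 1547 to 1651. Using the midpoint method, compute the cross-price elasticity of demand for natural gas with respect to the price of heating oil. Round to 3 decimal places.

%ΔQ_x = (1651 − 1547)/[(1547+1651)/2] = 104/1599 ≈ 0.0650.
%ΔP_y = (30.35 − 23.94)/[(23.94+30.35)/2] ≈ 0.2361.
E_xy = 0.0650/0.2361 ≈ 0.275.
E_xy > 0, so natural gas and heating oil are substitutes.

0.275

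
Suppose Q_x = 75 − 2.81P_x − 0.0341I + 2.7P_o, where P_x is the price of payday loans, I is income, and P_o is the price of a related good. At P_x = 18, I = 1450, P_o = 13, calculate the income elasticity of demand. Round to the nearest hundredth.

-4.91

At the given point, Q_x = 75 − 2.81(18) − 0.0341(1450) + 2.7(13) = 75 − 50.58 − 49.445 + 35.1 = 10.075.
∂Q_x/∂I = −0.0341, so E_I = -0.0341·(1450/10.075) ≈ -4.91.
E_I < 0: inferior good.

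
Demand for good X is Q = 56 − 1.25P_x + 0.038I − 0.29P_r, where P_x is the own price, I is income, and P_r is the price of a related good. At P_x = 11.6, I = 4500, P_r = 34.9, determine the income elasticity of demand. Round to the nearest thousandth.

0.845

At the given point, Q = 56 − 1.25(11.6) + 0.038(4500) − 0.29(34.9) = 56 − 14.5 + 171 − 10.121 = 202.379.
∂Q/∂I = +0.038, so E_I = 0.038·(4500/202.379) ≈ 0.845.
E_I ∈ (0,1): normal good (necessity).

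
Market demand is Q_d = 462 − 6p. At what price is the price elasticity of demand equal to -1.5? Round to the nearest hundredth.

46.20

Set −bp/(a − bp) = −1.5 ⇒ bp = 1.5(a − bp) ⇒ bp(1+1.5) = 1.5·a.
p = 1.5·462/(6·2.5) = 46.20.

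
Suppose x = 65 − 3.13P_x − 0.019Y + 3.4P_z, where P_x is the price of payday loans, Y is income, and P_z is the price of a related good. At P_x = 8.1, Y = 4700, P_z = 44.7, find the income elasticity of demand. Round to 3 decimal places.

x = 65 − 3.13(8.1) − 0.019(4700) + 3.4(44.7) = 65 − 25.353 − 89.3 + 151.98 = 102.327.
∂x/∂Y = −0.019, so E_I = -0.019·(4700/102.327) ≈ -0.873.
E_I < 0: inferior good.

-0.873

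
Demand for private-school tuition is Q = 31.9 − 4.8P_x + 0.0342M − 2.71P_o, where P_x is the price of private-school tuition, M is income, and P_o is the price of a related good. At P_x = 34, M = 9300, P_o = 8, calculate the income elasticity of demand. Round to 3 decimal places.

1.927

Q = 31.9 − 4.8(34) + 0.0342(9300) − 2.71(8) = 31.9 − 163.2 + 318.06 − 21.68 = 165.08.
∂Q/∂M = +0.0342, so E_I = 0.0342·(9300/165.08) ≈ 1.927.
E_I > 1: normal good (luxury).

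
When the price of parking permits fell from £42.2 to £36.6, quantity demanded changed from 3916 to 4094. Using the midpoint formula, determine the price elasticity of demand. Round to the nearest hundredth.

-0.31

%ΔQ = (4094 − 3916)/[(3916 + 4094)/2] = 178/4005 ≈ 0.0444.
%Δp = (36.6 − 42.2)/[(42.2 + 36.6)/2] = -5.6/39.4 ≈ -0.1421.
Arc elasticity E = %ΔQ/%Δp ≈ 0.0444/-0.1421 ≈ -0.31.
|E| < 1: demand is inelastic over this range.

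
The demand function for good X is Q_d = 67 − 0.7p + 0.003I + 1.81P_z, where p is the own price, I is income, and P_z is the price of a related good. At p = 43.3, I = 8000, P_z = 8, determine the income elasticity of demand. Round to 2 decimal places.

Evaluating quantity at (p, I, P_z) gives Q_d = 67 − 0.7(43.3) + 0.003(8000) + 1.81(8) = 67 − 30.31 + 24 + 14.48 = 75.17.
∂Q_d/∂I = +0.003, so E_I = 0.003·(8000/75.17) ≈ 0.32.
E_I ∈ (0,1): normal good (necessity).

0.32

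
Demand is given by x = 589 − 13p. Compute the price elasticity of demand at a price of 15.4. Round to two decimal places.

At p = 15.4, x = 388.8.
dx/dp = −13.
Point elasticity E = (dx/dp)·(p/x) = -13 × 15.4/388.8 ≈ -0.51.
|E| < 1, so demand is inelastic at this price.

-0.51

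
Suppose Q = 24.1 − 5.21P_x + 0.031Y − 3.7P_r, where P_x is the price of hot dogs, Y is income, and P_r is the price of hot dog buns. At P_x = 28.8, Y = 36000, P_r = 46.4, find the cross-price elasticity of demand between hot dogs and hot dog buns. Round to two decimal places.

Evaluating quantity at (P_x, Y, P_r) gives Q = 24.1 − 5.21(28.8) + 0.031(36000) − 3.7(46.4) = 24.1 − 150.048 + 1116 − 171.68 = 818.372.
∂Q/∂P_r = −3.7, so E_xy = -3.7·(46.4/818.372) ≈ -0.21.
E_xy < 0: the goods are complements.

-0.21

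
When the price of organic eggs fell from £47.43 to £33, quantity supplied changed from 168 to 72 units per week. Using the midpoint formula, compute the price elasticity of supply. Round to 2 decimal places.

2.23

%ΔQ = (72 − 168)/[(168 + 72)/2] = -96/120 ≈ -0.8000.
%Δp = (33 − 47.43)/[(47.43 + 33)/2] = -14.43/40.215 ≈ -0.3588.
Arc elasticity E = %ΔQ/%Δp ≈ -0.8000/-0.3588 ≈ 2.23.
|E| > 1: supply is elastic over this range.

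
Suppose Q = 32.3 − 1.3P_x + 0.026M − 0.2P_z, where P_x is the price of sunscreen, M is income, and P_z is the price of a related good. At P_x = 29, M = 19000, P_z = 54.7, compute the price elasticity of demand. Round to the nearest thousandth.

At the given point, Q = 32.3 − 1.3(29) + 0.026(19000) − 0.2(54.7) = 32.3 − 37.7 + 494 − 10.94 = 477.66.
∂Q/∂P_x = −1.3, so E_p = (−1.3)·(29/477.66) ≈ -0.079.
|E_p| < 1: demand is inelastic.

-0.079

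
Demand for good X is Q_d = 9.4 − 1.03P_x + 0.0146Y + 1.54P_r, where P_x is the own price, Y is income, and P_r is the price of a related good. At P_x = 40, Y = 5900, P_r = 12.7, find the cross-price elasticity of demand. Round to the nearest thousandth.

Q_d = 9.4 − 1.03(40) + 0.0146(5900) + 1.54(12.7) = 9.4 − 41.2 + 86.14 + 19.558 = 73.898.
∂Q_d/∂P_r = +1.54, so E_xy = 1.54·(12.7/73.898) ≈ 0.265.
E_xy > 0: the goods are substitutes.

0.265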